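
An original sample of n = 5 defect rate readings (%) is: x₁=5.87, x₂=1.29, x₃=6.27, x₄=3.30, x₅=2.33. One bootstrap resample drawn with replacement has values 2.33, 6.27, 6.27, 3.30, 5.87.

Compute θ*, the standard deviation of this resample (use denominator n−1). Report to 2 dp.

θ* = 1.86

Mean = 4.8080; sum of squared deviations = 13.8173
s² = 13.8173 / 4 = 3.4543
s = √3.4543 = 1.86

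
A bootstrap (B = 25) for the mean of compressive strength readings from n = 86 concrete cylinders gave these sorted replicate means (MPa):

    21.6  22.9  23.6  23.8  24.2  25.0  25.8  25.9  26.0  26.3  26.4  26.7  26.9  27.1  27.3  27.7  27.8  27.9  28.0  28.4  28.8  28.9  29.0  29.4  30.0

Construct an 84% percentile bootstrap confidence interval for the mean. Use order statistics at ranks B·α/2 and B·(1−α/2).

(22.9, 29.0)

α = 0.16; lower rank = 25 × 0.080 = 2; upper rank = 25 × 0.920 = 23.
The 2nd smallest replicate is 22.9; the 23rd is 29.0.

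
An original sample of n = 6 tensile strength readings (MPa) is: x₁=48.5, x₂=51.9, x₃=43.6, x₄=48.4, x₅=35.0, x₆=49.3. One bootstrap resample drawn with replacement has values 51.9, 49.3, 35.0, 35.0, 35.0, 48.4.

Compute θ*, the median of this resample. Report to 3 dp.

θ* = 41.700

Sorted: 35.0, 35.0, 35.0, 48.4, 49.3, 51.9
Median = average of the two middle values = 41.700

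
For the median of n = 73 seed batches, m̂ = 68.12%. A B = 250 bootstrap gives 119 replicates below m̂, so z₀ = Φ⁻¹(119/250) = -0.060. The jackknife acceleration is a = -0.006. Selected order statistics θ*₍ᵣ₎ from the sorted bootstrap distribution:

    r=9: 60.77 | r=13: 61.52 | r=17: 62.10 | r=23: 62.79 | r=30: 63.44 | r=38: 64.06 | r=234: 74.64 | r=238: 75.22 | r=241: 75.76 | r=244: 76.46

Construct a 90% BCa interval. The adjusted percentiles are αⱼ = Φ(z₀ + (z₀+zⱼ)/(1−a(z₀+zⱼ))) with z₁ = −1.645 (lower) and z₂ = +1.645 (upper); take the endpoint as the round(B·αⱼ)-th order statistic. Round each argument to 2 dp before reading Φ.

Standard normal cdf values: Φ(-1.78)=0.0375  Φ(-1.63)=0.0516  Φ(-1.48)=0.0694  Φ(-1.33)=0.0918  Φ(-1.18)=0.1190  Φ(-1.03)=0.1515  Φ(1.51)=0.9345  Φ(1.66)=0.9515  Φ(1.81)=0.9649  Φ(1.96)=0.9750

(60.77, 74.64)

Lower: z₀ + z₁ = -0.060 + (-1.645) = -1.705; 1 − a(z₀+z₁) = 1 − (-0.006)(-1.705) = 0.9898; argument = -0.060 + (-1.705)/0.9898 = -1.7826 → -1.78.
α₁ = Φ(-1.78) = 0.0375; rank = round(250 × 0.0375) = 9; θ*₍9₎ = 60.77.
Upper: z₀ + z₂ = 1.585; 1 − a(z₀+z₂) = 1.0095; argument = 1.5101 → 1.51; α₂ = 0.9345; rank = 234; θ*₍234₎ = 74.64.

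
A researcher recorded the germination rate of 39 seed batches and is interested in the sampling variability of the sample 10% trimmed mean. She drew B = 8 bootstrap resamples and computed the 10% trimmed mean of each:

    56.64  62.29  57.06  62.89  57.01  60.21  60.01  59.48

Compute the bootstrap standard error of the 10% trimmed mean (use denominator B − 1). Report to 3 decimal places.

SE* = 2.401

Bootstrap SE is the standard deviation of the 8 replicate 10% trimmed means.
Mean of replicates: (56.64 + 62.29 + 57.06 + 62.89 + 57.01 + 60.21 + 60.01 + 59.48) / 8 = 475.5900 / 8 = 59.4487
Sum of squared deviations: (−2.8087)² + (+2.8413)² + (−2.3887)² + (+3.4413)² + (−2.4387)² + (+0.7613)² + (+0.5613)² + (+0.0312)² = 40.3531
Variance = 40.3531 / 7 = 5.7647
SE* = √5.7647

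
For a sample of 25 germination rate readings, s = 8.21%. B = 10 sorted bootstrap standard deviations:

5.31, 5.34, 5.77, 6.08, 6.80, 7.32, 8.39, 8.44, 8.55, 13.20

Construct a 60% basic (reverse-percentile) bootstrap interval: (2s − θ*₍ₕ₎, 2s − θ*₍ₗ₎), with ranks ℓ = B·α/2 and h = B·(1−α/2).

(7.98, 11.08)

Percentile endpoints at ranks 2 and 8: θ*₍2₎ = 5.34, θ*₍8₎ = 8.44.
Basic interval reflects these around s:
  lower = 2 × 8.21 − 8.44 = 7.98
  upper = 2 × 8.21 − 5.34 = 11.08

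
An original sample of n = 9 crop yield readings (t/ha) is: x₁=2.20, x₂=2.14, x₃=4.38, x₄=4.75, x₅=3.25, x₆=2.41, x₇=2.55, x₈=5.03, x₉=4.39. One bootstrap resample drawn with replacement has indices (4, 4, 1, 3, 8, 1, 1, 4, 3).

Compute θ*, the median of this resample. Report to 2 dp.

Resample values: 4.75, 4.75, 2.20, 4.38, 5.03, 2.20, 2.20, 4.75, 4.38.
Sorted: 2.20, 2.20, 2.20, 4.38, 4.38, 4.75, 4.75, 4.75, 5.03
Median = middle value = 4.38

θ* = 4.38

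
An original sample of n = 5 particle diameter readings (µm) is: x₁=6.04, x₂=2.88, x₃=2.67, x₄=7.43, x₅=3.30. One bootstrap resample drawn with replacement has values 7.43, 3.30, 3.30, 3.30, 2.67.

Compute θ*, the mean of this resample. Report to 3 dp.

Mean = (7.43 + 3.30 + 3.30 + 3.30 + 2.67) / 5 = 20.000 / 5 = 4.000

θ* = 4.000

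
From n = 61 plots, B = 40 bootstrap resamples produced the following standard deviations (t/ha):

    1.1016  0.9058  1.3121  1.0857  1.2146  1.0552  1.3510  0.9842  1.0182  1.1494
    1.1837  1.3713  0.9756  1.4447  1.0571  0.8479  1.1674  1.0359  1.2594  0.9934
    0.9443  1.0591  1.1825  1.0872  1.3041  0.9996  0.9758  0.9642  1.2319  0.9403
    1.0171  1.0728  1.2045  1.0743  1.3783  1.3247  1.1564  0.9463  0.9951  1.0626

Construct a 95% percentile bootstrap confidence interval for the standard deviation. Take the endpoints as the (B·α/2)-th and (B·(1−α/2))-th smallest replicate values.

(0.8479, 1.3783)

Sorted replicates: 0.8479, 0.9058, 0.9403, 0.9443, 0.9463, 0.9642, 0.9756, 0.9758, 0.9842, 0.9934, 0.9951, 0.9996, 1.0171, 1.0182, 1.0359, 1.0552, 1.0571, 1.0591, 1.0626, 1.0728, 1.0743, 1.0857, 1.0872, 1.1016, 1.1494, 1.1564, 1.1674, 1.1825, 1.1837, 1.2045, 1.2146, 1.2319, 1.2594, 1.3041, 1.3121, 1.3247, 1.3510, 1.3713, 1.3783, 1.4447
α = 0.05; lower rank = 40 × 0.025 = 1; upper rank = 40 × 0.975 = 39.
The 1st smallest replicate is 0.8479; the 39th is 1.3783.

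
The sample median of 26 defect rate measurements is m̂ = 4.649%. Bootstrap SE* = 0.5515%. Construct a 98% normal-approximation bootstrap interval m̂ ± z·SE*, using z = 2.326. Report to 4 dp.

(3.3662, 5.9318)

Margin = 2.326 × 0.5515 = 1.28279
Interval: 4.649 ± 1.28279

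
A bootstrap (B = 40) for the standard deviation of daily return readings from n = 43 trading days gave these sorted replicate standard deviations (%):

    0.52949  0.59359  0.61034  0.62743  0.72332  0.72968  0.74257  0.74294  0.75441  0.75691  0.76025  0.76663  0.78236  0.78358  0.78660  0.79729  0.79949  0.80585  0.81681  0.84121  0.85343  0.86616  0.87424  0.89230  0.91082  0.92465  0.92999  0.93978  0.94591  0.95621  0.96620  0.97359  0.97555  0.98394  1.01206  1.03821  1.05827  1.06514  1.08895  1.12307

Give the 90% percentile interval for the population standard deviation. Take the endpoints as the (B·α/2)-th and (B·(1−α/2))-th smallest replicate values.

(0.59359, 1.06514)

α = 0.10; lower rank = 40 × 0.050 = 2; upper rank = 40 × 0.950 = 38.
The 2nd smallest replicate is 0.59359; the 38th is 1.06514.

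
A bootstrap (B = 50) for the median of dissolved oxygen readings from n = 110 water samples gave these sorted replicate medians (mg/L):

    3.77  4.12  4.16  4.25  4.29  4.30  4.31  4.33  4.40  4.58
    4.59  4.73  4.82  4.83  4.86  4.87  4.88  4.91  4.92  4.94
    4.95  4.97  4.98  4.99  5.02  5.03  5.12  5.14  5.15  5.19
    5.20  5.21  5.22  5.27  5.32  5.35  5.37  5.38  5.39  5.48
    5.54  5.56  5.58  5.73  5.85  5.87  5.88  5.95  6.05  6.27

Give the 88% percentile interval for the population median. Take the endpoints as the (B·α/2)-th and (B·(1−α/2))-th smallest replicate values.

(4.16, 5.88)

α = 0.12; lower rank = 50 × 0.060 = 3; upper rank = 50 × 0.940 = 47.
The 3rd smallest replicate is 4.16; the 47th is 5.88.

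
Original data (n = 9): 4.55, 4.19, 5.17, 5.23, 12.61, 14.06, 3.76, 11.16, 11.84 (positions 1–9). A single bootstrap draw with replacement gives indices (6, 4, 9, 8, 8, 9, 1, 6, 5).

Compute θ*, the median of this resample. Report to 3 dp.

θ* = 11.840

Resample values: 14.06, 5.23, 11.84, 11.16, 11.16, 11.84, 4.55, 14.06, 12.61.
Sorted: 4.55, 5.23, 11.16, 11.16, 11.84, 11.84, 12.61, 14.06, 14.06
Median = middle value = 11.840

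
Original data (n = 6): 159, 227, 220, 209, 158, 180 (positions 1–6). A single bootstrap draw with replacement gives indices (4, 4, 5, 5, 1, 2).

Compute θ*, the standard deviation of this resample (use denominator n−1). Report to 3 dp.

Resample values: 209, 209, 158, 158, 159, 227.
Mean = 186.6667; sum of squared deviations = 5033.3333
s² = 5033.3333 / 5 = 1006.6667
s = √1006.6667 = 31.728

θ* = 31.728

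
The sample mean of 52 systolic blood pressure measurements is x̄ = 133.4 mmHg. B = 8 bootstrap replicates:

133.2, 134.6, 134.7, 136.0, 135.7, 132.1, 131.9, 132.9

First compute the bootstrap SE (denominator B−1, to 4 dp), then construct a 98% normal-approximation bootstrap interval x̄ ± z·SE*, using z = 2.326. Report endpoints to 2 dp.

(129.72, 137.08)

Mean of replicates = 133.8875; sum of squared deviations = 17.5087; SE* = √(17.5087/7) = 1.5815
Margin = 2.326 × 1.5815 = 3.679
Interval: 133.4 ± 3.679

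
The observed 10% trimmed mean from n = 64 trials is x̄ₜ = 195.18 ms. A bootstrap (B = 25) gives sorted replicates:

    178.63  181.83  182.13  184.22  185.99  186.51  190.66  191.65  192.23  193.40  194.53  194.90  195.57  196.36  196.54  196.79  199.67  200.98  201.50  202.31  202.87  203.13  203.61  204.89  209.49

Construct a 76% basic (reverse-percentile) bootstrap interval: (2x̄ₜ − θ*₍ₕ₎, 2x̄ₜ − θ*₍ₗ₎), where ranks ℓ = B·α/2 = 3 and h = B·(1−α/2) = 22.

Percentile endpoints at ranks 3 and 22: θ*₍3₎ = 182.13, θ*₍22₎ = 203.13.
Basic interval reflects these around x̄ₜ:
  lower = 2 × 195.18 − 203.13 = 187.23
  upper = 2 × 195.18 − 182.13 = 208.23

(187.23, 208.23)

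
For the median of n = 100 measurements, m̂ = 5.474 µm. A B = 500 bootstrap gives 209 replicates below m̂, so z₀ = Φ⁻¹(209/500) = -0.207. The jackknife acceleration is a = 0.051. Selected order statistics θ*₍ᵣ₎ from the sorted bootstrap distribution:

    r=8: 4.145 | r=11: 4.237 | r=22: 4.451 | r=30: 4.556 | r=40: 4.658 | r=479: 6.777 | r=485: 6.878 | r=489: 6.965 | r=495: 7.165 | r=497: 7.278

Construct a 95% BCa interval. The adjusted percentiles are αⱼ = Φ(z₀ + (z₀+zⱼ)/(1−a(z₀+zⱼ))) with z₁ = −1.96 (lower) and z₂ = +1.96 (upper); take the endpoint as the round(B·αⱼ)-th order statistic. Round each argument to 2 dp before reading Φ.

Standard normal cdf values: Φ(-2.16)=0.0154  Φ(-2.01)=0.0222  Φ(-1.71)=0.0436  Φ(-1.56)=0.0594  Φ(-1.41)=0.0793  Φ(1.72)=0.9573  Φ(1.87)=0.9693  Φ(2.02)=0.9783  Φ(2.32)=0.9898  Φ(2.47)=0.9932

Lower: z₀ + z₁ = -0.207 + (-1.960) = -2.167; 1 − a(z₀+z₁) = 1 − (0.051)(-2.167) = 1.1105; argument = -0.207 + (-2.167)/1.1105 = -2.1583 → -2.16.
α₁ = Φ(-2.16) = 0.0154; rank = round(500 × 0.0154) = 8; θ*₍8₎ = 4.145.
Upper: z₀ + z₂ = 1.753; 1 − a(z₀+z₂) = 0.9106; argument = 1.7181 → 1.72; α₂ = 0.9573; rank = 479; θ*₍479₎ = 6.777.

(4.145, 6.777)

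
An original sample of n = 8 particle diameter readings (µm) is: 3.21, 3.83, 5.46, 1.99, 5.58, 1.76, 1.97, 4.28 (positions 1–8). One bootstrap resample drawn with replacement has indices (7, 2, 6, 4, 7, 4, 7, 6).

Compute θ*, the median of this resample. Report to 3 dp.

Resample values: 1.97, 3.83, 1.76, 1.99, 1.97, 1.99, 1.97, 1.76.
Sorted: 1.76, 1.76, 1.97, 1.97, 1.97, 1.99, 1.99, 3.83
Median = average of the two middle values = 1.970

θ* = 1.970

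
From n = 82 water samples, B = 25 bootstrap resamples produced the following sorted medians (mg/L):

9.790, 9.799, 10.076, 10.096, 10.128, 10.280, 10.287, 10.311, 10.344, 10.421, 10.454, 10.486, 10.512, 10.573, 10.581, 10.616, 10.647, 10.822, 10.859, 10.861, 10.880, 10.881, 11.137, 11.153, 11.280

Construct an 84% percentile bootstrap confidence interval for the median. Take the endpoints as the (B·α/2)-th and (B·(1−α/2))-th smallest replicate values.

α = 0.16; lower rank = 25 × 0.080 = 2; upper rank = 25 × 0.920 = 23.
The 2nd smallest replicate is 9.799; the 23rd is 11.137.

(9.799, 11.137)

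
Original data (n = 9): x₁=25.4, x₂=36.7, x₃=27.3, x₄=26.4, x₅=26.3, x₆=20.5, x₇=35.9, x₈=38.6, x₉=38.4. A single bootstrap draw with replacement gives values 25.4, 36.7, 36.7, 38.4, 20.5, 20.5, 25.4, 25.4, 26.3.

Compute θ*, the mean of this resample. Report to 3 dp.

θ* = 28.367

Mean = (25.4 + 36.7 + 36.7 + 38.4 + 20.5 + 20.5 + 25.4 + 25.4 + 26.3) / 9 = 255.30 / 9 = 28.367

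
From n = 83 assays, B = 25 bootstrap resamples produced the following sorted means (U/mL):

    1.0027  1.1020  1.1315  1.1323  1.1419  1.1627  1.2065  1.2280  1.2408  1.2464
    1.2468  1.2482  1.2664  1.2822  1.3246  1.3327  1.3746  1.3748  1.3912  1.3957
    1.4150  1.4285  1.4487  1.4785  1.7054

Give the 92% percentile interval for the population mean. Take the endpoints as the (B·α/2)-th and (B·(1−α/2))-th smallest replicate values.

(1.0027, 1.4785)

α = 0.08; lower rank = 25 × 0.040 = 1; upper rank = 25 × 0.960 = 24.
The 1st smallest replicate is 1.0027; the 24th is 1.4785.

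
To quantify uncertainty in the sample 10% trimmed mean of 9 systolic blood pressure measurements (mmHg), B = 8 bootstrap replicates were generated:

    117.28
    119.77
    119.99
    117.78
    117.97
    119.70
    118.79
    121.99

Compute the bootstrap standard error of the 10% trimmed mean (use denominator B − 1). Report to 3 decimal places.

Bootstrap SE is the standard deviation of the 8 replicate 10% trimmed means.
Mean of replicates: (117.28 + 119.77 + 119.99 + 117.78 + 117.97 + 119.70 + 118.79 + 121.99) / 8 = 953.2700 / 8 = 119.1587
Sum of squared deviations: (−1.8787)² + (+0.6112)² + (+0.8312)² + (−1.3787)² + (−1.1887)² + (+0.5413)² + (−0.3687)² + (+2.8312)² = 16.3533
Variance = 16.3533 / 7 = 2.3362
SE* = √2.3362

SE* = 1.528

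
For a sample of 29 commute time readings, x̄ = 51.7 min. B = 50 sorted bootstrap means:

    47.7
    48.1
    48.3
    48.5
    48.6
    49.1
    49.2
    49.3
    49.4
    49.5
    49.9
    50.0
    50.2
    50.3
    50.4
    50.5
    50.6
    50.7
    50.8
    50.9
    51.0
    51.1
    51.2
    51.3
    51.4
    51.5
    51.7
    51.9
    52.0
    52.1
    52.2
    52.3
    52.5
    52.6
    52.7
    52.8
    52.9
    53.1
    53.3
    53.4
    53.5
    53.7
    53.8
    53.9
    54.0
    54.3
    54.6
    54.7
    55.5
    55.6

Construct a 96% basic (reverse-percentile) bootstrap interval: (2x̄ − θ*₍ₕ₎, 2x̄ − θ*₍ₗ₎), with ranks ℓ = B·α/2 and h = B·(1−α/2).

(47.9, 55.7)

Percentile endpoints at ranks 1 and 49: θ*₍1₎ = 47.7, θ*₍49₎ = 55.5.
Basic interval reflects these around x̄:
  lower = 2 × 51.7 − 55.5 = 47.9
  upper = 2 × 51.7 − 47.7 = 55.7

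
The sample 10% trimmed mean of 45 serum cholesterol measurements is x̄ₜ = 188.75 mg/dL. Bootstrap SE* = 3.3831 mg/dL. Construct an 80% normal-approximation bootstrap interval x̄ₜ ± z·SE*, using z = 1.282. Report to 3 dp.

(184.413, 193.087)

Margin = 1.282 × 3.3831 = 4.3371
Interval: 188.75 ± 4.3371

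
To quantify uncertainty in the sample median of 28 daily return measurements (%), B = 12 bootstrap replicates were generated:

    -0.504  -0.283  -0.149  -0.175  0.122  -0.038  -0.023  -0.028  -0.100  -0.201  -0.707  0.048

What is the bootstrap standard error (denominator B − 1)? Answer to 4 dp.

Bootstrap SE is the standard deviation of the 12 replicate medians.
Mean of replicates: ((-0.504) + (-0.283) + (-0.149) + (-0.175) + 0.122 + (-0.038) + (-0.023) + (-0.028) + (-0.100) + (-0.201) + (-0.707) + 0.048) / 12 = -2.03800 / 12 = -0.16983
Sum of squared deviations: (−0.33417)² + (−0.11317)² + (+0.02083)² + (−0.00517)² + (+0.29183)² + (+0.13183)² + (+0.14683)² + (+0.14183)² + (+0.06983)² + (−0.03117)² + (−0.53717)² + (+0.21783)² = 0.61101
Variance = 0.61101 / 11 = 0.05555
SE* = √0.05555

SE* = 0.2357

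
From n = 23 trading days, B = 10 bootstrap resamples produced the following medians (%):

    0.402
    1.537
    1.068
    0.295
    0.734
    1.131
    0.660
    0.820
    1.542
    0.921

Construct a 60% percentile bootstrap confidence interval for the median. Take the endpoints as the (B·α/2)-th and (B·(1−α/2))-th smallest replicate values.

(0.402, 1.131)

Sorted replicates: 0.295, 0.402, 0.660, 0.734, 0.820, 0.921, 1.068, 1.131, 1.537, 1.542
α = 0.40; lower rank = 10 × 0.200 = 2; upper rank = 10 × 0.800 = 8.
The 2nd smallest replicate is 0.402; the 8th is 1.131.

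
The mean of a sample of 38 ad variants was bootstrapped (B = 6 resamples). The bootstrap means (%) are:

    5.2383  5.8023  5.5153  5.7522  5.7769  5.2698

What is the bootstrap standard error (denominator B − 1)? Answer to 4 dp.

Bootstrap SE is the standard deviation of the 6 replicate means.
Mean of replicates: (5.2383 + 5.8023 + 5.5153 + 5.7522 + 5.7769 + 5.2698) / 6 = 33.35480 / 6 = 5.55913
Sum of squared deviations: (−0.32083)² + (+0.24317)² + (−0.04383)² + (+0.19307)² + (+0.21777)² + (−0.28933)² = 0.33240
Variance = 0.33240 / 5 = 0.06648
SE* = √0.06648

SE* = 0.2578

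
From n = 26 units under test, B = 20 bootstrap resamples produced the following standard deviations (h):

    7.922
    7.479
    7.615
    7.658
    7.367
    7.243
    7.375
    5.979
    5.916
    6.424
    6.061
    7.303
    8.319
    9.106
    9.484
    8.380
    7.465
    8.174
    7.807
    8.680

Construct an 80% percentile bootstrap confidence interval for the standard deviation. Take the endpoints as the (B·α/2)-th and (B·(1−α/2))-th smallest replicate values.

Sorted replicates: 5.916, 5.979, 6.061, 6.424, 7.243, 7.303, 7.367, 7.375, 7.465, 7.479, 7.615, 7.658, 7.807, 7.922, 8.174, 8.319, 8.380, 8.680, 9.106, 9.484
α = 0.20; lower rank = 20 × 0.100 = 2; upper rank = 20 × 0.900 = 18.
The 2nd smallest replicate is 5.979; the 18th is 8.680.

(5.979, 8.680)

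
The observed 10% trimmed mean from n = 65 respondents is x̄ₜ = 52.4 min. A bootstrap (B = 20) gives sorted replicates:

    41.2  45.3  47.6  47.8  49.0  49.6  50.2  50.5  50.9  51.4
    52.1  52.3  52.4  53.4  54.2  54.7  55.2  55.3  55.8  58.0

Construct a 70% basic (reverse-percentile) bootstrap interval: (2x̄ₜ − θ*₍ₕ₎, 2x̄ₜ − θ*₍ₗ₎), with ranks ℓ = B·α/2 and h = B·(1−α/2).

(49.6, 57.2)

Percentile endpoints at ranks 3 and 17: θ*₍3₎ = 47.6, θ*₍17₎ = 55.2.
Basic interval reflects these around x̄ₜ:
  lower = 2 × 52.4 − 55.2 = 49.6
  upper = 2 × 52.4 − 47.6 = 57.2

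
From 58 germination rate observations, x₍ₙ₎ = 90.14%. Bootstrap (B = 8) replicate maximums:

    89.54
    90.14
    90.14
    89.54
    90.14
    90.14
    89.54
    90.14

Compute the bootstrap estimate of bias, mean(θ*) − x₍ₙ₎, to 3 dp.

bias = −0.225

mean(θ*) = (89.54 + 90.14 + 90.14 + 89.54 + 90.14 + 90.14 + 89.54 + 90.14) / 8 = 89.9150
bias = 89.9150 − 90.14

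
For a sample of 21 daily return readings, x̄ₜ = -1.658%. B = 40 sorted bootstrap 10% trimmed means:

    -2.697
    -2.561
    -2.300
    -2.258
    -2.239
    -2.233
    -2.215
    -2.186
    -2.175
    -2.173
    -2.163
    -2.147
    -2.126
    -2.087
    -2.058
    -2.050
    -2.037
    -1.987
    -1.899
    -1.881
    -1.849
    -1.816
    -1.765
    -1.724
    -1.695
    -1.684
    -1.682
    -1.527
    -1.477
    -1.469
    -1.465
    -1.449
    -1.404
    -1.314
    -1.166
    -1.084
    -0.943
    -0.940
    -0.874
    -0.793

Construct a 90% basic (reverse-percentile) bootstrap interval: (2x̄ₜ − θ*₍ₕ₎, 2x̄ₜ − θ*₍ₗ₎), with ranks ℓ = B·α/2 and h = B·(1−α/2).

(-2.376, -0.755)

Percentile endpoints at ranks 2 and 38: θ*₍2₎ = -2.561, θ*₍38₎ = -0.940.
Basic interval reflects these around x̄ₜ:
  lower = 2 × -1.658 − -0.940 = -2.376
  upper = 2 × -1.658 − -2.561 = -0.755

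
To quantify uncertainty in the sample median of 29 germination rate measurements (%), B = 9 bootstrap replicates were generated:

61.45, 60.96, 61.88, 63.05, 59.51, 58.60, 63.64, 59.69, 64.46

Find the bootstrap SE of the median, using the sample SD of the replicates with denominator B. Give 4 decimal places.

SE* = 1.8803

Bootstrap SE is the standard deviation of the 9 replicate medians.
Mean of replicates: (61.45 + 60.96 + 61.88 + 63.05 + 59.51 + 58.60 + 63.64 + 59.69 + 64.46) / 9 = 553.24000 / 9 = 61.47111
Sum of squared deviations: (−0.02111)² + (−0.51111)² + (+0.40889)² + (+1.57889)² + (−1.96111)² + (−2.87111)² + (+2.16889)² + (−1.78111)² + (+2.98889)² = 31.82089
Variance = 31.82089 / 9 = 3.53565
SE* = √3.53565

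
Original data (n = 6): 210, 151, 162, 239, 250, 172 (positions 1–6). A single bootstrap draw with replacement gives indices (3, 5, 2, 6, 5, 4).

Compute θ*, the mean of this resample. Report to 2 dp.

θ* = 204.00

Resample values: 162, 250, 151, 172, 250, 239.
Mean = (162 + 250 + 151 + 172 + 250 + 239) / 6 = 1224.0 / 6 = 204.00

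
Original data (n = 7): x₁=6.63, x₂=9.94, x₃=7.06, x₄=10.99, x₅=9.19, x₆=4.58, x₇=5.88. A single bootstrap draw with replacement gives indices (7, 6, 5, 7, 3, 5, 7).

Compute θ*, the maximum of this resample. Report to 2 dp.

Resample values: 5.88, 4.58, 9.19, 5.88, 7.06, 9.19, 5.88.
Maximum = 9.19

θ* = 9.19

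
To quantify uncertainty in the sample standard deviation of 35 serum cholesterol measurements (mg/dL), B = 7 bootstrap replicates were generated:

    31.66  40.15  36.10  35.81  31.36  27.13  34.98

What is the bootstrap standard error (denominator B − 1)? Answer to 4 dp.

SE* = 4.2035

Bootstrap SE is the standard deviation of the 7 replicate standard deviations.
Mean of replicates: (31.66 + 40.15 + 36.10 + 35.81 + 31.36 + 27.13 + 34.98) / 7 = 237.19000 / 7 = 33.88429
Sum of squared deviations: (−2.22429)² + (+6.26571)² + (+2.21571)² + (+1.92571)² + (−2.52429)² + (−6.75429)² + (+1.09571)² = 106.01737
Variance = 106.01737 / 6 = 17.66956
SE* = √17.66956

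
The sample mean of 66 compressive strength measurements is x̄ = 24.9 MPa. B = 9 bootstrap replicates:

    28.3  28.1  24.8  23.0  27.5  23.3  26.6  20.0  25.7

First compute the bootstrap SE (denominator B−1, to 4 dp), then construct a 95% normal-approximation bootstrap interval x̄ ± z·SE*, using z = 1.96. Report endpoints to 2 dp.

Mean of replicates = 25.2556; sum of squared deviations = 61.1422; SE* = √(61.1422/8) = 2.7646
Margin = 1.96 × 2.7646 = 5.419
Interval: 24.9 ± 5.419

(19.48, 30.32)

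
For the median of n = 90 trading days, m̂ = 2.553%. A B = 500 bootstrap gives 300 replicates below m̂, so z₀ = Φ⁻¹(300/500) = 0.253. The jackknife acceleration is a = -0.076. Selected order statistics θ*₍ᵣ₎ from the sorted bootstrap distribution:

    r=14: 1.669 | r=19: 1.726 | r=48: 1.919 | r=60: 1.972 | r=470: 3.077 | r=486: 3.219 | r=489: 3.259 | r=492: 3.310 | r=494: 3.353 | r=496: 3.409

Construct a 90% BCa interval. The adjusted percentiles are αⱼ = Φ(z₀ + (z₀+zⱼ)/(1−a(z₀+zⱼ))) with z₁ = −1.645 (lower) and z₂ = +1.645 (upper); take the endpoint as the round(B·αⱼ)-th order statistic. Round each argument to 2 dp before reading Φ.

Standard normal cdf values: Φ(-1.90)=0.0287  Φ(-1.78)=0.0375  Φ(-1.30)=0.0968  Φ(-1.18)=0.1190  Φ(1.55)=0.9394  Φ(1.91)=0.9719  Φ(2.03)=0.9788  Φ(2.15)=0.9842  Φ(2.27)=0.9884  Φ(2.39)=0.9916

(1.919, 3.219)

Lower: z₀ + z₁ = 0.253 + (-1.645) = -1.392; 1 − a(z₀+z₁) = 1 − (-0.076)(-1.392) = 0.8942; argument = 0.253 + (-1.392)/0.8942 = -1.3037 → -1.30.
α₁ = Φ(-1.30) = 0.0968; rank = round(500 × 0.0968) = 48; θ*₍48₎ = 1.919.
Upper: z₀ + z₂ = 1.898; 1 − a(z₀+z₂) = 1.1442; argument = 1.9117 → 1.91; α₂ = 0.9719; rank = 486; θ*₍486₎ = 3.219.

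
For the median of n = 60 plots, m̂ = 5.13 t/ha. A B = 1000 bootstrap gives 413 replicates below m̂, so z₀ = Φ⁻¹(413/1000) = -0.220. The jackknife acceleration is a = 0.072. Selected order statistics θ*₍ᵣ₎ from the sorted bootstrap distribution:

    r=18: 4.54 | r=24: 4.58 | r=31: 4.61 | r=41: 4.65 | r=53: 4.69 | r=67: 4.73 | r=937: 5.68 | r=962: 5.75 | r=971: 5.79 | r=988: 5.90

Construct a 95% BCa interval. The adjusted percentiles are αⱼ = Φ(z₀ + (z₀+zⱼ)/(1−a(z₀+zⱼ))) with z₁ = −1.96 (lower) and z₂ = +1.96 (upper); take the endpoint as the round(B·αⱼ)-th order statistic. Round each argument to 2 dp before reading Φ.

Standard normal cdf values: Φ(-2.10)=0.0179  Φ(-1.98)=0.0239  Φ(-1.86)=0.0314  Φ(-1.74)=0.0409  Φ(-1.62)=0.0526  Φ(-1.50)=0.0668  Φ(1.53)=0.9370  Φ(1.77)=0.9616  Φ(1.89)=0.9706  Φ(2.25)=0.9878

Lower: z₀ + z₁ = -0.220 + (-1.960) = -2.180; 1 − a(z₀+z₁) = 1 − (0.072)(-2.180) = 1.1570; argument = -0.220 + (-2.180)/1.1570 = -2.1042 → -2.10.
α₁ = Φ(-2.10) = 0.0179; rank = round(1000 × 0.0179) = 18; θ*₍18₎ = 4.54.
Upper: z₀ + z₂ = 1.740; 1 − a(z₀+z₂) = 0.8747; argument = 1.7692 → 1.77; α₂ = 0.9616; rank = 962; θ*₍962₎ = 5.75.

(4.54, 5.75)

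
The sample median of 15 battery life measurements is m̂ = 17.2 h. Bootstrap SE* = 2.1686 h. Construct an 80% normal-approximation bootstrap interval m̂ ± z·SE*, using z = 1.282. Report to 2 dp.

Margin = 1.282 × 2.1686 = 2.780
Interval: 17.2 ± 2.780

(14.42, 19.98)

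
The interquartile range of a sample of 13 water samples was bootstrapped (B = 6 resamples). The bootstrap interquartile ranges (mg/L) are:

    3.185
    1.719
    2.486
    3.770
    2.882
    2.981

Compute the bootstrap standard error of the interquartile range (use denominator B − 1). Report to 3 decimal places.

Bootstrap SE is the standard deviation of the 6 replicate interquartile ranges.
Mean of replicates: (3.185 + 1.719 + 2.486 + 3.770 + 2.882 + 2.981) / 6 = 17.0230 / 6 = 2.8372
Sum of squared deviations: (+0.3478)² + (−1.1182)² + (−0.3512)² + (+0.9328)² + (+0.0448)² + (+0.1438)² = 2.3875
Variance = 2.3875 / 5 = 0.4775
SE* = √0.4775

SE* = 0.691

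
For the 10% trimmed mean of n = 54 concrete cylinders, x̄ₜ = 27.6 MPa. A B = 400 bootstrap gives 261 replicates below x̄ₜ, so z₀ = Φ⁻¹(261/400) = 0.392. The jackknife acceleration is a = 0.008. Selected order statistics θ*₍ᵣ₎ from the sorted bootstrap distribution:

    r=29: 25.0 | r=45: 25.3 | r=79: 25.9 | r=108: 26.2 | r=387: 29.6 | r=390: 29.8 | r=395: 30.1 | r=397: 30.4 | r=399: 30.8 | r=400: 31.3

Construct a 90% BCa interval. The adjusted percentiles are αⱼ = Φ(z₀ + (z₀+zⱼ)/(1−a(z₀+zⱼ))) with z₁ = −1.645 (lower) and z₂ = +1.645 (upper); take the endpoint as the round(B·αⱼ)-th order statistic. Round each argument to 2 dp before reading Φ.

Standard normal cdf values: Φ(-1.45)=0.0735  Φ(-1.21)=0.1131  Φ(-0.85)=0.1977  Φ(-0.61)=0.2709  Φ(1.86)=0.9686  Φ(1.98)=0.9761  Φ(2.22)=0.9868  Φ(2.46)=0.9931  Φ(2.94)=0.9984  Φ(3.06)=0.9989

Lower: z₀ + z₁ = 0.392 + (-1.645) = -1.253; 1 − a(z₀+z₁) = 1 − (0.008)(-1.253) = 1.0100; argument = 0.392 + (-1.253)/1.0100 = -0.8486 → -0.85.
α₁ = Φ(-0.85) = 0.1977; rank = round(400 × 0.1977) = 79; θ*₍79₎ = 25.9.
Upper: z₀ + z₂ = 2.037; 1 − a(z₀+z₂) = 0.9837; argument = 2.4627 → 2.46; α₂ = 0.9931; rank = 397; θ*₍397₎ = 30.4.

(25.9, 30.4)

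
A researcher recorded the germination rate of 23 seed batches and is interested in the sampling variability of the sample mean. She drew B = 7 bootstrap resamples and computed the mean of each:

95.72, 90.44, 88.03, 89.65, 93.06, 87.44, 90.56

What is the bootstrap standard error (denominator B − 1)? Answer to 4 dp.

Bootstrap SE is the standard deviation of the 7 replicate means.
Mean of replicates: (95.72 + 90.44 + 88.03 + 89.65 + 93.06 + 87.44 + 90.56) / 7 = 634.90000 / 7 = 90.70000
Sum of squared deviations: (+5.02000)² + (−0.26000)² + (−2.67000)² + (−1.05000)² + (+2.36000)² + (−3.26000)² + (−0.14000)² = 49.71620
Variance = 49.71620 / 6 = 8.28603
SE* = √8.28603

SE* = 2.8785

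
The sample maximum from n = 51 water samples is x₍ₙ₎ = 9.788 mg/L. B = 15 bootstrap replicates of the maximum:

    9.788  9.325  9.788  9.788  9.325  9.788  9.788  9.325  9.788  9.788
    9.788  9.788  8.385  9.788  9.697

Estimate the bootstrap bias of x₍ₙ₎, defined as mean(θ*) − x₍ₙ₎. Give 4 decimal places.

bias = −0.1922

mean(θ*) = (9.788 + 9.325 + 9.788 + 9.788 + 9.325 + 9.788 + 9.788 + 9.325 + 9.788 + 9.788 + 9.788 + 9.788 + 8.385 + 9.788 + 9.697) / 15 = 9.59580
bias = 9.59580 − 9.788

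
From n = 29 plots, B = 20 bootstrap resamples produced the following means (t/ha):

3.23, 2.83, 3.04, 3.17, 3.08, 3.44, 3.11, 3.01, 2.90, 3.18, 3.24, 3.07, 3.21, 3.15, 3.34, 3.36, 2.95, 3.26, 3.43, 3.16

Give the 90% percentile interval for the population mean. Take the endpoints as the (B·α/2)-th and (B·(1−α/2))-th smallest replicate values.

Sorted replicates: 2.83, 2.90, 2.95, 3.01, 3.04, 3.07, 3.08, 3.11, 3.15, 3.16, 3.17, 3.18, 3.21, 3.23, 3.24, 3.26, 3.34, 3.36, 3.43, 3.44
α = 0.10; lower rank = 20 × 0.050 = 1; upper rank = 20 × 0.950 = 19.
The 1st smallest replicate is 2.83; the 19th is 3.43.

(2.83, 3.43)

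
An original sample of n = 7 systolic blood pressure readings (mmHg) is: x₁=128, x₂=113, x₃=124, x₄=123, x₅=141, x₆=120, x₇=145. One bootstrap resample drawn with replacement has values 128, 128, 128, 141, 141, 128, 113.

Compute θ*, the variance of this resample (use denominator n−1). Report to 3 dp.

Mean = 129.5714; sum of squared deviations = 545.7143
s² = 545.7143 / 6 = 90.9524

θ* = 90.952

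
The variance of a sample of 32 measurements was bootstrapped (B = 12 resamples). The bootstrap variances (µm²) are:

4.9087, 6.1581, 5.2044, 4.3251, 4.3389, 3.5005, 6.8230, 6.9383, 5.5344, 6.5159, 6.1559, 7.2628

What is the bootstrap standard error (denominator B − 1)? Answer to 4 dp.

SE* = 1.1968

Bootstrap SE is the standard deviation of the 12 replicate variances.
Mean of replicates: (4.9087 + 6.1581 + 5.2044 + 4.3251 + 4.3389 + 3.5005 + 6.8230 + 6.9383 + 5.5344 + 6.5159 + 6.1559 + 7.2628) / 12 = 67.66600 / 12 = 5.63883
Sum of squared deviations: (−0.73013)² + (+0.51927)² + (−0.43443)² + (−1.31373)² + (−1.29993)² + (−2.13833)² + (+1.18417)² + (+1.29947)² + (−0.10443)² + (+0.87707)² + (+0.51707)² + (+1.62397)² = 15.75530
Variance = 15.75530 / 11 = 1.43230
SE* = √1.43230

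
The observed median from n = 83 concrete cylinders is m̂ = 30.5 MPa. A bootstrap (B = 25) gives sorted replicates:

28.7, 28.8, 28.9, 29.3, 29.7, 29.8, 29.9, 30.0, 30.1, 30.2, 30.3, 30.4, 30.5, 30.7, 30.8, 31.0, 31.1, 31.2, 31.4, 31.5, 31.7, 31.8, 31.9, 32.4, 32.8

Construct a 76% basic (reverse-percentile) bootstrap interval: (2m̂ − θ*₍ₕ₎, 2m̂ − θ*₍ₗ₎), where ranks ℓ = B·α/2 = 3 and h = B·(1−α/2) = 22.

Percentile endpoints at ranks 3 and 22: θ*₍3₎ = 28.9, θ*₍22₎ = 31.8.
Basic interval reflects these around m̂:
  lower = 2 × 30.5 − 31.8 = 29.2
  upper = 2 × 30.5 − 28.9 = 32.1

(29.2, 32.1)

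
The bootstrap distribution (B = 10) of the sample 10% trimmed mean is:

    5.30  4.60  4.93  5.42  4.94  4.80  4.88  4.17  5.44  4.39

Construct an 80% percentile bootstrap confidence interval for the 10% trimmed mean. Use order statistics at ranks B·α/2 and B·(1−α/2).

Sorted replicates: 4.17, 4.39, 4.60, 4.80, 4.88, 4.93, 4.94, 5.30, 5.42, 5.44
α = 0.20; lower rank = 10 × 0.100 = 1; upper rank = 10 × 0.900 = 9.
The 1st smallest replicate is 4.17; the 9th is 5.42.

(4.17, 5.42)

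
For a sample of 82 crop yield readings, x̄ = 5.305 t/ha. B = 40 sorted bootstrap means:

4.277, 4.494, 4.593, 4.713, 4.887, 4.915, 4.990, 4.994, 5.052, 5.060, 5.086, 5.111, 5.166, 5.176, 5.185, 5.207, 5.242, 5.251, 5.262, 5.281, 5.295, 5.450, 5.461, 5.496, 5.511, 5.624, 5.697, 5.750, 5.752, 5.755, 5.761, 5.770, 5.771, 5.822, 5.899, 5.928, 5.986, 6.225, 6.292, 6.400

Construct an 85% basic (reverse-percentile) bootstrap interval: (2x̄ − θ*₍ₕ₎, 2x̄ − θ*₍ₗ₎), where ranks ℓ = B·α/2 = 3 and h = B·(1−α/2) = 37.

(4.624, 6.017)

Percentile endpoints at ranks 3 and 37: θ*₍3₎ = 4.593, θ*₍37₎ = 5.986.
Basic interval reflects these around x̄:
  lower = 2 × 5.305 − 5.986 = 4.624
  upper = 2 × 5.305 − 4.593 = 6.017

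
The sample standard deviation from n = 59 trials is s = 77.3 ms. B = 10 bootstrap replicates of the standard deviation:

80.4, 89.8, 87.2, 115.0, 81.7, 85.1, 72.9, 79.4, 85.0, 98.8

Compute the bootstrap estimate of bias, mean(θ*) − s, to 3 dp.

bias = +10.230

mean(θ*) = (80.4 + 89.8 + 87.2 + 115.0 + 81.7 + 85.1 + 72.9 + 79.4 + 85.0 + 98.8) / 10 = 87.5300
bias = 87.5300 − 77.3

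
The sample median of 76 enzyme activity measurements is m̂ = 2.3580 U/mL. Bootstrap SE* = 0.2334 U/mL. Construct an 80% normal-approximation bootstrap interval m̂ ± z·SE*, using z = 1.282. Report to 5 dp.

(2.05878, 2.65722)

Margin = 1.282 × 0.2334 = 0.299219
Interval: 2.3580 ± 0.299219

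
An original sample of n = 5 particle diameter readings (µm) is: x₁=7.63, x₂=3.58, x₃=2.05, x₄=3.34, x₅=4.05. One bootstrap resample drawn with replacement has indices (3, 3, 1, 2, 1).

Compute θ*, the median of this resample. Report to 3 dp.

θ* = 3.580

Resample values: 2.05, 2.05, 7.63, 3.58, 7.63.
Sorted: 2.05, 2.05, 3.58, 7.63, 7.63
Median = middle value = 3.580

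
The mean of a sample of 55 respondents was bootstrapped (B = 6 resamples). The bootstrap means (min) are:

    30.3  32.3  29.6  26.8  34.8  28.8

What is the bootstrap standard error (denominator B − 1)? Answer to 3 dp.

Bootstrap SE is the standard deviation of the 6 replicate means.
Mean of replicates: (30.3 + 32.3 + 29.6 + 26.8 + 34.8 + 28.8) / 6 = 182.6000 / 6 = 30.4333
Sum of squared deviations: (−0.1333)² + (+1.8667)² + (−0.8333)² + (−3.6333)² + (+4.3667)² + (−1.6333)² = 39.1333
Variance = 39.1333 / 5 = 7.8267
SE* = √7.8267

SE* = 2.798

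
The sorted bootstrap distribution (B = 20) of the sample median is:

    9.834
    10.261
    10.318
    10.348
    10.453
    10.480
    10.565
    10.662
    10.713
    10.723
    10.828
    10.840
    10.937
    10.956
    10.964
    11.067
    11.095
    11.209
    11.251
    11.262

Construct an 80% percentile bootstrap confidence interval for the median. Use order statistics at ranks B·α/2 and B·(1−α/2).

(10.261, 11.209)

α = 0.20; lower rank = 20 × 0.100 = 2; upper rank = 20 × 0.900 = 18.
The 2nd smallest replicate is 10.261; the 18th is 11.209.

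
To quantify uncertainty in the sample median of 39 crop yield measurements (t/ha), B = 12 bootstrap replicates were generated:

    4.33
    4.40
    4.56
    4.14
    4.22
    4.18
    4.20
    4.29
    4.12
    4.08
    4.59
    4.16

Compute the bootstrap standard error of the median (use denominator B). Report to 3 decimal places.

SE* = 0.161

Bootstrap SE is the standard deviation of the 12 replicate medians.
Mean of replicates: (4.33 + 4.40 + 4.56 + 4.14 + 4.22 + 4.18 + 4.20 + 4.29 + 4.12 + 4.08 + 4.59 + 4.16) / 12 = 51.2700 / 12 = 4.2725
Sum of squared deviations: (+0.0575)² + (+0.1275)² + (+0.2875)² + (−0.1325)² + (−0.0525)² + (−0.0925)² + (−0.0725)² + (+0.0175)² + (−0.1525)² + (−0.1925)² + (+0.3175)² + (−0.1125)² = 0.3104
Variance = 0.3104 / 12 = 0.0259
SE* = √0.0259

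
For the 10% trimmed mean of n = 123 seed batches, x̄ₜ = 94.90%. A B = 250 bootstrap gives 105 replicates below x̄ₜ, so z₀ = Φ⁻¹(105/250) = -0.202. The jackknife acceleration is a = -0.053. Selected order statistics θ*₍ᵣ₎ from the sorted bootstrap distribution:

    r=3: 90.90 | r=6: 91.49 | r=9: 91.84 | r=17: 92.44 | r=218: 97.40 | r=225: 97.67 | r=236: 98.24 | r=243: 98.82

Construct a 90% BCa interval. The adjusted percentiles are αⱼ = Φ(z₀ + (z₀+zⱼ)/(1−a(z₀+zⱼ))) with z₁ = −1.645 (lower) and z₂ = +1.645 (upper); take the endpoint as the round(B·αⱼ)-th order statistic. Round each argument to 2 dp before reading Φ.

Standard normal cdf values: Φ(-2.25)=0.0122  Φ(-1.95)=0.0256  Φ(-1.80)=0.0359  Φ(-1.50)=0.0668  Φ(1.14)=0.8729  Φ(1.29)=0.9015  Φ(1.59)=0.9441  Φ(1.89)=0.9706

Lower: z₀ + z₁ = -0.202 + (-1.645) = -1.847; 1 − a(z₀+z₁) = 1 − (-0.053)(-1.847) = 0.9021; argument = -0.202 + (-1.847)/0.9021 = -2.2494 → -2.25.
α₁ = Φ(-2.25) = 0.0122; rank = round(250 × 0.0122) = 3; θ*₍3₎ = 90.90.
Upper: z₀ + z₂ = 1.443; 1 − a(z₀+z₂) = 1.0765; argument = 1.1385 → 1.14; α₂ = 0.8729; rank = 218; θ*₍218₎ = 97.40.

(90.90, 97.40)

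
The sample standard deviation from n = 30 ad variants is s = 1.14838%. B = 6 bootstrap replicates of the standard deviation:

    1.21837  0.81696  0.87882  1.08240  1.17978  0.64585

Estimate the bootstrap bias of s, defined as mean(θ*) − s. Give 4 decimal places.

mean(θ*) = (1.21837 + 0.81696 + 0.87882 + 1.08240 + 1.17978 + 0.64585) / 6 = 0.97036
bias = 0.97036 − 1.14838

bias = −0.1780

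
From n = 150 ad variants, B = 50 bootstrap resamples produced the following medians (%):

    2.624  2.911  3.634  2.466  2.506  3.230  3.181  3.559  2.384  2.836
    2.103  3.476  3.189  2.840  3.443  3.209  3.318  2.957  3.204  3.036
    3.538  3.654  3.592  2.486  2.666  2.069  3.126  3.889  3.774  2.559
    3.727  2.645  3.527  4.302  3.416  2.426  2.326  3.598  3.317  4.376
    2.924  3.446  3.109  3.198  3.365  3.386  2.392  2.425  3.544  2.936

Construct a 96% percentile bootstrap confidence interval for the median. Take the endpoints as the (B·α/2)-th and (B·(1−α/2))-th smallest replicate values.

Sorted replicates: 2.069, 2.103, 2.326, 2.384, 2.392, 2.425, 2.426, 2.466, 2.486, 2.506, 2.559, 2.624, 2.645, 2.666, 2.836, 2.840, 2.911, 2.924, 2.936, 2.957, 3.036, 3.109, 3.126, 3.181, 3.189, 3.198, 3.204, 3.209, 3.230, 3.317, 3.318, 3.365, 3.386, 3.416, 3.443, 3.446, 3.476, 3.527, 3.538, 3.544, 3.559, 3.592, 3.598, 3.634, 3.654, 3.727, 3.774, 3.889, 4.302, 4.376
α = 0.04; lower rank = 50 × 0.020 = 1; upper rank = 50 × 0.980 = 49.
The 1st smallest replicate is 2.069; the 49th is 4.302.

(2.069, 4.302)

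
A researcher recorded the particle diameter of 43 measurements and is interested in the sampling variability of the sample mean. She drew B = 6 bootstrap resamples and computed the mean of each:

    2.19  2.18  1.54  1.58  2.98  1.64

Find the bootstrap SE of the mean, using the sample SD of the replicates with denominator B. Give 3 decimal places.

Bootstrap SE is the standard deviation of the 6 replicate means.
Mean of replicates: (2.19 + 2.18 + 1.54 + 1.58 + 2.98 + 1.64) / 6 = 12.1100 / 6 = 2.0183
Sum of squared deviations: (+0.1717)² + (+0.1617)² + (−0.4783)² + (−0.4383)² + (+0.9617)² + (−0.3783)² = 1.5445
Variance = 1.5445 / 6 = 0.2574
SE* = √0.2574

SE* = 0.507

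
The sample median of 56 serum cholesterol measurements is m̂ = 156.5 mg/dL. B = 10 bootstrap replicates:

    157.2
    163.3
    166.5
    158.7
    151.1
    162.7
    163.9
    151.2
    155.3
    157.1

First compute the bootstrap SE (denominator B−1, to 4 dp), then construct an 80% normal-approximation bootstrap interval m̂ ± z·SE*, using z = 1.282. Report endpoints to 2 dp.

(149.67, 163.33)

Mean of replicates = 158.7000; sum of squared deviations = 255.4200; SE* = √(255.4200/9) = 5.3273
Margin = 1.282 × 5.3273 = 6.830
Interval: 156.5 ± 6.830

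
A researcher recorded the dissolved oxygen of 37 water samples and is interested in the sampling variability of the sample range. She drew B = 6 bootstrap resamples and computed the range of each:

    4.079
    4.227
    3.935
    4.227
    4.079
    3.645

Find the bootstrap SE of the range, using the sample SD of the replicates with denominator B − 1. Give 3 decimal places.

Bootstrap SE is the standard deviation of the 6 replicate ranges.
Mean of replicates: (4.079 + 4.227 + 3.935 + 4.227 + 4.079 + 3.645) / 6 = 24.1920 / 6 = 4.0320
Sum of squared deviations: (+0.0470)² + (+0.1950)² + (−0.0970)² + (+0.1950)² + (+0.0470)² + (−0.3870)² = 0.2396
Variance = 0.2396 / 5 = 0.0479
SE* = √0.0479

SE* = 0.219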